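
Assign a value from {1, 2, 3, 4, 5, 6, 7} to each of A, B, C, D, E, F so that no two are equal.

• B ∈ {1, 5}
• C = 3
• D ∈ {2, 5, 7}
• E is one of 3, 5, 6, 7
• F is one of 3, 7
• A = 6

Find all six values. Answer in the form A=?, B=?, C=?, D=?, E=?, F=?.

A=6, B=1, C=3, D=2, E=5, F=7

A must be 6 (only option left). Eliminate 6 elsewhere: E.
That leaves C = 3. So E, F can't be 3.
F's domain is down to {7}, so F = 7. So D, E can't be 7.
E's domain is down to {5}, so E = 5. Strike 5 from B, D.
B's domain is down to {1}, so B = 1.
D has just one choice, so D = 2.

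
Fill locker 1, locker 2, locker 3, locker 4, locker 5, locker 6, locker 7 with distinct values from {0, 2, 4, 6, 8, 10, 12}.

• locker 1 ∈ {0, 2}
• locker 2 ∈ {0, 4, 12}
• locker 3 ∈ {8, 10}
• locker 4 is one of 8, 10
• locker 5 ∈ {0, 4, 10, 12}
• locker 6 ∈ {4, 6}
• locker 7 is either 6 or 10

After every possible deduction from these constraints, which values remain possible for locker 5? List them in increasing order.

0, 12

Among the 7 variables, 2 fits only locker 1 (and all 7 values in {0, 2, 4, 6, 8, 10, 12} must be used), so locker 1 = 2.
The 2 variables locker 3 and locker 4 are confined to {8, 10}, which locks those values in; drop them from locker 5, locker 7.
locker 7's domain is down to {6}, so locker 7 = 6. Remove 6 from locker 6.
locker 6's domain is down to {4}, so locker 6 = 4. Strike 4 from locker 2, locker 5.
No further eliminations apply; locker 5 can still be any of 0, 12.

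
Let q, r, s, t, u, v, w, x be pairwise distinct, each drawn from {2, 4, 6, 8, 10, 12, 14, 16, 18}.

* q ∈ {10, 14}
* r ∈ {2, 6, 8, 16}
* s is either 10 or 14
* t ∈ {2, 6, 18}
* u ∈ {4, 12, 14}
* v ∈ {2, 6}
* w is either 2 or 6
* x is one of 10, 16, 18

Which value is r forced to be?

q and s between them cover only {10, 14} — a naked pair. Remove those values from u, x.
v and w share exactly the 2 values {2, 6}; by pigeonhole those values go to them, so strike 2, 6 from r, t.
t has just one choice, so t = 18. Remove 18 from x.
That leaves x = 16. Remove 16 from r.
So r = 8.

8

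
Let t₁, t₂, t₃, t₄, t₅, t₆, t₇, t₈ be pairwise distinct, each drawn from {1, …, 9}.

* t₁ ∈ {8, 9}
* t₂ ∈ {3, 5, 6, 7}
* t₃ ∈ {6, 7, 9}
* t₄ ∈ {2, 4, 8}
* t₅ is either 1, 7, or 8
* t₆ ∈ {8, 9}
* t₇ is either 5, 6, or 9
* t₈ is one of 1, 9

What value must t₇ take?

The 2 variables t₁ and t₆ are confined to {8, 9}, which locks those values in; drop them from t₃, t₄, t₅, t₇, t₈.
t₈ must be 1 (only option left). Strike 1 from t₅.
t₅'s domain is down to {7}, so t₅ = 7. Eliminate 7 elsewhere: t₂, t₃.
t₃ has just one choice, so t₃ = 6. Remove 6 from t₂, t₇.
So t₇ = 5.

5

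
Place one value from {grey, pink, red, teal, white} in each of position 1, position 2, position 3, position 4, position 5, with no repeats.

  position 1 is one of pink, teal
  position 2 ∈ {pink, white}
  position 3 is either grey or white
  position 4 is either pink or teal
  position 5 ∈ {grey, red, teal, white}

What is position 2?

The 5 variables together cover exactly {grey, pink, red, teal, white} — 5 values for 5 variables — and red appears only in position 5's list, so position 5 = red.
The 4 still-open variables together cover exactly {grey, pink, teal, white} — 4 values for 4 variables — and grey appears only in position 3's list, so position 3 = grey.
The 3 still-open variables draw from only 3 values {pink, teal, white}, so each is used; only position 2 can be white, hence position 2 = white.

white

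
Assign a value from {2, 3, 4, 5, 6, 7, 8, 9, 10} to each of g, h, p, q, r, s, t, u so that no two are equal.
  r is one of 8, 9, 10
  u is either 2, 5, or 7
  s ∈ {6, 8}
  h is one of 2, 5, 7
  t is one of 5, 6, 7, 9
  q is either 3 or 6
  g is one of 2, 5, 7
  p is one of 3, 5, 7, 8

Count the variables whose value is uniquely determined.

2

The 8 variables together cover exactly {2, 3, 5, 6, 7, 8, 9, 10} — 8 values for 8 variables — and 10 appears only in r's list, so r = 10.
Among the 7 still-open variables, 9 fits only t (and all 7 values in {2, 3, 5, 6, 7, 8, 9} must be used), so t = 9.
g, h, u share exactly the 3 values {2, 5, 7}; by pigeonhole those values go to them, so strike 2, 5, 7 from p.
Determined: r=10, t=9. The other variables each still have more than one consistent value. That makes 2.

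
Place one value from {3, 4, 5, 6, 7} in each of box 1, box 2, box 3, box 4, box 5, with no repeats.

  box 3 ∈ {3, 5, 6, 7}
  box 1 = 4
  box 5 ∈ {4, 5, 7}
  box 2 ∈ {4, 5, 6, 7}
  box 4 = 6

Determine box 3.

box 1 has just one choice, so box 1 = 4. Strike 4 from box 2, box 5.
box 4 has just one choice, so box 4 = 6. Remove 6 from box 2, box 3.
Among the 3 still-open variables, 3 fits only box 3 (and all 3 values in {3, 5, 7} must be used), so box 3 = 3.

3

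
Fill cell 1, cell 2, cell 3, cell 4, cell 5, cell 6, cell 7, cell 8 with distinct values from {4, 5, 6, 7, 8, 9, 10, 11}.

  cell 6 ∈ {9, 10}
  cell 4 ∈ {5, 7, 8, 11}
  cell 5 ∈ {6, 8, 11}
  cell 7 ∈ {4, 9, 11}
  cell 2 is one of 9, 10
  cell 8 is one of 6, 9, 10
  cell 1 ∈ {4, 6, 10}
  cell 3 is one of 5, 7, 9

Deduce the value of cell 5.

8

cell 2 and cell 6 between them cover only {9, 10} — a naked pair. Remove those values from cell 1, cell 3, cell 7, cell 8.
cell 8 must be 6 (only option left). So cell 1, cell 5 can't be 6.
That leaves cell 1 = 4. Remove 4 from cell 7.
cell 7 has just one choice, so cell 7 = 11. Eliminate 11 elsewhere: cell 4, cell 5.
So cell 5 = 8.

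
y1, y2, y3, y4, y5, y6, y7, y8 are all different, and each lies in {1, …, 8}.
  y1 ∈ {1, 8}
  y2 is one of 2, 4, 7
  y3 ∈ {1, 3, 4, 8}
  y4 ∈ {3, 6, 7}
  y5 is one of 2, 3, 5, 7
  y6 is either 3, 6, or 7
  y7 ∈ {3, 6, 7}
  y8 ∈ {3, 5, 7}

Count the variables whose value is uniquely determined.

y4, y6, y7 share exactly the 3 values {3, 6, 7}; by pigeonhole those values go to them, so strike 3, 6, 7 from y2, y3, y5, y8.
y8 has just one choice, so y8 = 5. So y5 can't be 5.
y5 must be 2 (only option left). Strike 2 from y2.
y2 has just one choice, so y2 = 4. Strike 4 from y3.
Determined: y2=4, y5=2, y8=5. The other variables each still have more than one consistent value. That makes 3.

3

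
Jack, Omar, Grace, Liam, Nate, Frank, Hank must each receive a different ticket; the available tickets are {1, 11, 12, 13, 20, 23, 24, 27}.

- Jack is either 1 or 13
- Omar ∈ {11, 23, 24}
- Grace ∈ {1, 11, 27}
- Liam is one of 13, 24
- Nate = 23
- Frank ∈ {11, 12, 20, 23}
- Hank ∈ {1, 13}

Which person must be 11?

Nate's domain is down to {23}, so Nate = 23. Strike 23 from Omar, Frank.
Jack and Hank between them cover only {1, 13} — a naked pair. Remove those values from Grace, Liam.
Liam must be 24 (only option left). Remove 24 from Omar.
So 11 goes to Omar.

Omar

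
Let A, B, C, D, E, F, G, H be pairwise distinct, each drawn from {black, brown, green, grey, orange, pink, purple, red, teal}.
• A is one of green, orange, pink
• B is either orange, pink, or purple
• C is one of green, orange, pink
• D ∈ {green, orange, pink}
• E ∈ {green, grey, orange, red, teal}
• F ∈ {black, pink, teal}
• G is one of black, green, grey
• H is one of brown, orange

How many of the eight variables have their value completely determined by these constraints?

2

A, C, D between them cover only {green, orange, pink} — a naked triple. Remove those values from B, E, F, G, H.
B's domain is down to {purple}, so B = purple.
H's domain is down to {brown}, so H = brown.
Determined: B=purple, H=brown. The other variables each still have more than one consistent value. That makes 2.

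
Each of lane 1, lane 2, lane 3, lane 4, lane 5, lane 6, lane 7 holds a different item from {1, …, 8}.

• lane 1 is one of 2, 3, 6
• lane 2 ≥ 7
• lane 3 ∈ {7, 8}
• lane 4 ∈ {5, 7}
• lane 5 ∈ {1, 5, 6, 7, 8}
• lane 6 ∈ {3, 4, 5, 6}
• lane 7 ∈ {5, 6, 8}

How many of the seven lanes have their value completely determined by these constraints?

3

lane 2 and lane 3 between them cover only {7, 8} — a naked pair. Remove those values from lane 4, lane 5, lane 7.
lane 4 has just one choice, so lane 4 = 5. Remove 5 from lane 5, lane 6, lane 7.
That leaves lane 7 = 6. Remove 6 from lane 1, lane 5, lane 6.
lane 5 has just one choice, so lane 5 = 1.
Determined: lane 4=5, lane 5=1, lane 7=6. The other lanes each still have more than one consistent value. That makes 3.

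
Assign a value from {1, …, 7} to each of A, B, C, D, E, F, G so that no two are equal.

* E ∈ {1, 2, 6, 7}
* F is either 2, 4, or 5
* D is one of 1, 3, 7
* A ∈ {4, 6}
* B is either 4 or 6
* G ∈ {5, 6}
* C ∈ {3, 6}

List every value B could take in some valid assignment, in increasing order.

4, 6

The 2 variables A and B are confined to {4, 6}, which locks those values in; drop them from C, E, F, G.
C must be 3 (only option left). Eliminate 3 elsewhere: D.
G has just one choice, so G = 5. Strike 5 from F.
F has just one choice, so F = 2. Strike 2 from E.
No further eliminations apply; B can still be any of 4, 6.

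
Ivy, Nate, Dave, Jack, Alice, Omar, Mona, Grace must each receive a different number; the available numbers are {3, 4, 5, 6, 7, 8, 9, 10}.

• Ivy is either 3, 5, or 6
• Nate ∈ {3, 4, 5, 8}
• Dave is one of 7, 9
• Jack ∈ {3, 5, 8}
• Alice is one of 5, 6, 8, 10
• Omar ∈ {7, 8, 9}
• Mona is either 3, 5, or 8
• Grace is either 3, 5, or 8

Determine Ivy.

6

The 8 variables together cover exactly {3, 4, 5, 6, 7, 8, 9, 10} — 8 values for 8 variables — and 4 appears only in Nate's list, so Nate = 4.
The 7 still-open variables draw from only 7 values {3, 5, 6, 7, 8, 9, 10}, so each is used; only Alice can be 10, hence Alice = 10.
Among the 6 still-open variables, 6 fits only Ivy (and all 6 values in {3, 5, 6, 7, 8, 9} must be used), so Ivy = 6.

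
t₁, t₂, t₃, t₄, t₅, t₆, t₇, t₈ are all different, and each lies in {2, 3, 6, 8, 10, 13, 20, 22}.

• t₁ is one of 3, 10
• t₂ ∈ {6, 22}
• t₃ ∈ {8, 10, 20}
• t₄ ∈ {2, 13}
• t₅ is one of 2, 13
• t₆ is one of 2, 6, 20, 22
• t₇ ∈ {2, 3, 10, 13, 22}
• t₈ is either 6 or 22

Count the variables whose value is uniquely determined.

Among the 8 variables, 8 fits only t₃ (and all 8 values in {2, 3, 6, 8, 10, 13, 20, 22} must be used), so t₃ = 8.
Among the 7 still-open variables, 20 fits only t₆ (and all 7 values in {2, 3, 6, 10, 13, 20, 22} must be used), so t₆ = 20.
t₂ and t₈ between them cover only {6, 22} — a naked pair. Remove those values from t₇.
The 2 variables t₄ and t₅ are confined to {2, 13}, which locks those values in; drop them from t₇.
Determined: t₃=8, t₆=20. The other variables each still have more than one consistent value. That makes 2.

2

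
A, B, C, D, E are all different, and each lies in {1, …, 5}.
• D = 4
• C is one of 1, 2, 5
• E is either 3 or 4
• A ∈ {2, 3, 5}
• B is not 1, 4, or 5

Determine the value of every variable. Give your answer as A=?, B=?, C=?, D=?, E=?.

D has just one choice, so D = 4. Remove 4 from E.
E must be 3 (only option left). Remove 3 from A, B.
B's domain is down to {2}, so B = 2. Remove 2 from A, C.
A has just one choice, so A = 5. Eliminate 5 elsewhere: C.
That leaves C = 1.

A=5, B=2, C=1, D=4, E=3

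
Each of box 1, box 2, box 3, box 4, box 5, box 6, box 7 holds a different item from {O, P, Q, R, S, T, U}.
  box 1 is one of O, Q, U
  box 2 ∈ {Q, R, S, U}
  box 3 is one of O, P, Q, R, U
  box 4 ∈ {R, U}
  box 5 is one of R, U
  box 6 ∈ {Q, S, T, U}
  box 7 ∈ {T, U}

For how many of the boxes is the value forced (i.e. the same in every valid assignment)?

3

The 7 variables draw from only 7 values {O, P, Q, R, S, T, U}, so each is used; only box 3 can be P, hence box 3 = P.
The 6 still-open variables together cover exactly {O, Q, R, S, T, U} — 6 values for 6 variables — and O appears only in box 1's list, so box 1 = O.
box 4 and box 5 share exactly the 2 values {R, U}; by pigeonhole those values go to them, so strike R, U from box 2, box 6, box 7.
box 7 must be T (only option left). Eliminate T elsewhere: box 6.
Determined: box 1=O, box 3=P, box 7=T. The other boxes each still have more than one consistent value. That makes 3.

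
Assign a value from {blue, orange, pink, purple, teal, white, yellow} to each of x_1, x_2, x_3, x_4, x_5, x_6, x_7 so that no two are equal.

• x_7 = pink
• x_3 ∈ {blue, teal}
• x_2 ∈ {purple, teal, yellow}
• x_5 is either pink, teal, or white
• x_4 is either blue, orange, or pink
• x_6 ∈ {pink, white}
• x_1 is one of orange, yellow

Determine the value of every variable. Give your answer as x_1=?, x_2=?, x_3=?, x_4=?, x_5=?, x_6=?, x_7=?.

x_1=yellow, x_2=purple, x_3=blue, x_4=orange, x_5=teal, x_6=white, x_7=pink

x_7's domain is down to {pink}, so x_7 = pink. So x_4, x_5, x_6 can't be pink.
That leaves x_6 = white. Strike white from x_5.
That leaves x_5 = teal. Remove teal from x_2, x_3.
That leaves x_3 = blue. Eliminate blue elsewhere: x_4.
That leaves x_4 = orange. Remove orange from x_1.
x_1 has just one choice, so x_1 = yellow. Remove yellow from x_2.
x_2 has just one choice, so x_2 = purple.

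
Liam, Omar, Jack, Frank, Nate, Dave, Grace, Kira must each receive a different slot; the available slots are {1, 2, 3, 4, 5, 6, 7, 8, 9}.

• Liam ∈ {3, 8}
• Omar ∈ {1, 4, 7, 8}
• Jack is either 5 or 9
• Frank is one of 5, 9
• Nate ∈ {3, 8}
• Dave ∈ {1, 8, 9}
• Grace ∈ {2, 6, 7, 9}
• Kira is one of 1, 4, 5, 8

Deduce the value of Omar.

7

The 2 variables Liam and Nate are confined to {3, 8}, which locks those values in; drop them from Omar, Dave, Kira.
Jack and Frank between them cover only {5, 9} — a naked pair. Remove those values from Dave, Grace, Kira.
Dave must be 1 (only option left). Remove 1 from Omar, Kira.
Kira has just one choice, so Kira = 4. Eliminate 4 elsewhere: Omar.
So Omar = 7.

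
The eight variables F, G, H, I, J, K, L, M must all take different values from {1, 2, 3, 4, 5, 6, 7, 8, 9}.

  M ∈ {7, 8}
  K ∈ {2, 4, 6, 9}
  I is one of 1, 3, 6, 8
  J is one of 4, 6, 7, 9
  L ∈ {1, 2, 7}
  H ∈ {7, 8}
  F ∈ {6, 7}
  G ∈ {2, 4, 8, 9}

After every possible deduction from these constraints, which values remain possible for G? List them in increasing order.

2, 4, 9

The 8 variables draw from only 8 values {1, 2, 3, 4, 6, 7, 8, 9}, so each is used; only I can be 3, hence I = 3.
The 7 still-open variables together cover exactly {1, 2, 4, 6, 7, 8, 9} — 7 values for 7 variables — and 1 appears only in L's list, so L = 1.
H and M between them cover only {7, 8} — a naked pair. Remove those values from F, G, J.
That leaves F = 6. Remove 6 from J, K.
No further eliminations apply; G can still be any of 2, 4, 9.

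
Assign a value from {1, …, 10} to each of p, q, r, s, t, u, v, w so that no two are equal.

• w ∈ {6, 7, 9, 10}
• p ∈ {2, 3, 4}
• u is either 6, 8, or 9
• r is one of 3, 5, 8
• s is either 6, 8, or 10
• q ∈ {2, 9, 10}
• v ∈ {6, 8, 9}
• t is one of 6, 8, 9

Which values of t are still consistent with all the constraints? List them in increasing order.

6, 8, 9

t, u, v share exactly the 3 values {6, 8, 9}; by pigeonhole those values go to them, so strike 6, 8, 9 from q, r, s, w.
s's domain is down to {10}, so s = 10. Remove 10 from q, w.
w must be 7 (only option left).
q has just one choice, so q = 2. Eliminate 2 elsewhere: p.
No further eliminations apply; t can still be any of 6, 8, 9.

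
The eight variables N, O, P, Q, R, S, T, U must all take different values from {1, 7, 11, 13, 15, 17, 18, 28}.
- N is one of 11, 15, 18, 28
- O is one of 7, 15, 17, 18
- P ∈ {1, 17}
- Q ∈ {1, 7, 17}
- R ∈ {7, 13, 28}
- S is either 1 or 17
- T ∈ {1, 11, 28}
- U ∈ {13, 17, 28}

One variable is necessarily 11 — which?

P and S between them cover only {1, 17} — a naked pair. Remove those values from O, Q, T, U.
Q's domain is down to {7}, so Q = 7. Strike 7 from O, R.
The 2 variables R and U are confined to {13, 28}, which locks those values in; drop them from N, T.
So 11 goes to T.

T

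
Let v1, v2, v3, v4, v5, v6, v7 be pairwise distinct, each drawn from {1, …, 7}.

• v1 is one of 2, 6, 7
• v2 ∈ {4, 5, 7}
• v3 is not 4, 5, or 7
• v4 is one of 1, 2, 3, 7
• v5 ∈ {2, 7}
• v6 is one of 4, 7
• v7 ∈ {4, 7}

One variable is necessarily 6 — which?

v1

Among the 7 variables, 5 fits only v2 (and all 7 values in {1, 2, 3, 4, 5, 6, 7} must be used), so v2 = 5.
The 2 variables v6 and v7 are confined to {4, 7}, which locks those values in; drop them from v1, v4, v5.
v5 must be 2 (only option left). Remove 2 from v1, v3, v4.
So 6 goes to v1.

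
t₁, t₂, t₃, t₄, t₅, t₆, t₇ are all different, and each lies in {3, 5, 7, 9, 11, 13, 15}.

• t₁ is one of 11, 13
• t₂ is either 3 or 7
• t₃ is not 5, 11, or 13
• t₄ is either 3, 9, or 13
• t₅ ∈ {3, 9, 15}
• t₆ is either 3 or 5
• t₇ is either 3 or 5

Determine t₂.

Among the 7 variables, 11 fits only t₁ (and all 7 values in {3, 5, 7, 9, 11, 13, 15} must be used), so t₁ = 11.
Among the 6 still-open variables, 13 fits only t₄ (and all 6 values in {3, 5, 7, 9, 13, 15} must be used), so t₄ = 13.
t₆ and t₇ between them cover only {3, 5} — a naked pair. Remove those values from t₂, t₃, t₅.
So t₂ = 7.

7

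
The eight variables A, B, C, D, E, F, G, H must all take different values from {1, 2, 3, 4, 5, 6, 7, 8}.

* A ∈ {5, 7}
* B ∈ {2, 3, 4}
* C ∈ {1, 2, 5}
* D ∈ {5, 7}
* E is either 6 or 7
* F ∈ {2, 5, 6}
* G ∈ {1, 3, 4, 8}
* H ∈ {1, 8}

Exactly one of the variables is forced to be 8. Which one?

A and D share exactly the 2 values {5, 7}; by pigeonhole those values go to them, so strike 5, 7 from C, E, F.
E's domain is down to {6}, so E = 6. Remove 6 from F.
That leaves F = 2. Strike 2 from B, C.
C's domain is down to {1}, so C = 1. So G, H can't be 1.
So 8 goes to H.

H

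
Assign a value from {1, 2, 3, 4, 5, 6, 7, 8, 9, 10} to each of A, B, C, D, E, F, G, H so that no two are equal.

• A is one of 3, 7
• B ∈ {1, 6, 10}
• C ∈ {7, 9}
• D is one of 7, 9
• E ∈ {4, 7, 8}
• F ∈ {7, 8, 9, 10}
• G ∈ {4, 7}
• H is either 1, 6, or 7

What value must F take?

The 8 variables draw from only 8 values {1, 3, 4, 6, 7, 8, 9, 10}, so each is used; only A can be 3, hence A = 3.
The 2 variables C and D are confined to {7, 9}, which locks those values in; drop them from E, F, G, H.
That leaves G = 4. Eliminate 4 elsewhere: E.
E must be 8 (only option left). Strike 8 from F.
So F = 10.

10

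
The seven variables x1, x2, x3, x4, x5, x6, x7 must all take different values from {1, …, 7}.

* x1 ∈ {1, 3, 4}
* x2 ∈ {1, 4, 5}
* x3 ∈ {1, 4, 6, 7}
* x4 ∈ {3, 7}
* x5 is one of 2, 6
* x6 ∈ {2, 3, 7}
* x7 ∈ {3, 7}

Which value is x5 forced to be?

6

The 7 variables together cover exactly {1, 2, 3, 4, 5, 6, 7} — 7 values for 7 variables — and 5 appears only in x2's list, so x2 = 5.
The 2 variables x4 and x7 are confined to {3, 7}, which locks those values in; drop them from x1, x3, x6.
x6 has just one choice, so x6 = 2. Strike 2 from x5.
So x5 = 6.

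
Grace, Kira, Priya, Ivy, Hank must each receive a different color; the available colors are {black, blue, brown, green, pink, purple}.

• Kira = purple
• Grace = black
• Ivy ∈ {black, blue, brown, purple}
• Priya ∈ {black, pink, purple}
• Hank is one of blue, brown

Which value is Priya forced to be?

Grace must be black (only option left). Strike black from Priya, Ivy.
Kira's domain is down to {purple}, so Kira = purple. Strike purple from Priya, Ivy.
So Priya = pink.

pink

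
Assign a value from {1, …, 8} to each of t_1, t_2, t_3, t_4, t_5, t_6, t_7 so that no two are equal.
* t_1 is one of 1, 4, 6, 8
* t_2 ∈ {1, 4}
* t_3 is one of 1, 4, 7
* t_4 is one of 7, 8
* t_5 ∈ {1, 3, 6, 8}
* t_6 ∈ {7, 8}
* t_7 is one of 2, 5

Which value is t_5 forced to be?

t_4 and t_6 between them cover only {7, 8} — a naked pair. Remove those values from t_1, t_3, t_5.
t_2 and t_3 between them cover only {1, 4} — a naked pair. Remove those values from t_1, t_5.
t_1 has just one choice, so t_1 = 6. Eliminate 6 elsewhere: t_5.
So t_5 = 3.

3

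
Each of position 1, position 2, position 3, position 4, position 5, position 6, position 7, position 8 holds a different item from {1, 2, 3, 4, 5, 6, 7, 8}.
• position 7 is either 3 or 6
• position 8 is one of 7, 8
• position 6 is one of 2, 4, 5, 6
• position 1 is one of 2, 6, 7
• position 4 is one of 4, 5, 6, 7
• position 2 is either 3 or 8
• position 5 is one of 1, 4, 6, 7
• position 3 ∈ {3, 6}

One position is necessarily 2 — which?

position 1

The 8 variables draw from only 8 values {1, 2, 3, 4, 5, 6, 7, 8}, so each is used; only position 5 can be 1, hence position 5 = 1.
The 2 variables position 3 and position 7 are confined to {3, 6}, which locks those values in; drop them from position 1, position 2, position 4, position 6.
That leaves position 2 = 8. So position 8 can't be 8.
That leaves position 8 = 7. Strike 7 from position 1, position 4.
So 2 goes to position 1.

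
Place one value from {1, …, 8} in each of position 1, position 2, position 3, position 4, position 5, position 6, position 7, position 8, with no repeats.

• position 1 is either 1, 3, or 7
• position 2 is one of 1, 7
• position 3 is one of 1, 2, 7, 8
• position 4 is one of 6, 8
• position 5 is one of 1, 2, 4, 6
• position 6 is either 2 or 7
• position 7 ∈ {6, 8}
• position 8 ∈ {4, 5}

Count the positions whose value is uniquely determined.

Among the 8 variables, 3 fits only position 1 (and all 8 values in {1, 2, 3, 4, 5, 6, 7, 8} must be used), so position 1 = 3.
The 7 still-open variables together cover exactly {1, 2, 4, 5, 6, 7, 8} — 7 values for 7 variables — and 5 appears only in position 8's list, so position 8 = 5.
The 6 still-open variables draw from only 6 values {1, 2, 4, 6, 7, 8}, so each is used; only position 5 can be 4, hence position 5 = 4.
position 4 and position 7 between them cover only {6, 8} — a naked pair. Remove those values from position 3.
Determined: position 1=3, position 5=4, position 8=5. The other positions each still have more than one consistent value. That makes 3.

3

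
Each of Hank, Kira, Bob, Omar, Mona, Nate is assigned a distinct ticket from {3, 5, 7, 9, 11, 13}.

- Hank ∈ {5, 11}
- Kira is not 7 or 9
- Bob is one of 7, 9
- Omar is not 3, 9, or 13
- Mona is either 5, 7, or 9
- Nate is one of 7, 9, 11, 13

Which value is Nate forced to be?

The 6 variables draw from only 6 values {3, 5, 7, 9, 11, 13}, so each is used; only Kira can be 3, hence Kira = 3.
The 5 still-open variables together cover exactly {5, 7, 9, 11, 13} — 5 values for 5 variables — and 13 appears only in Nate's list, so Nate = 13.

13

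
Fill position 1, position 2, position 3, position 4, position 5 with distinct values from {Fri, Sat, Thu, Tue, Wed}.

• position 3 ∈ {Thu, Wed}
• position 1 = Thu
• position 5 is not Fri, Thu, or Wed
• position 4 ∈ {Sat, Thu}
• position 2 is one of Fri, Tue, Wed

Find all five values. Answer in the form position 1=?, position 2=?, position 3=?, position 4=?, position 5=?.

position 1=Thu, position 2=Fri, position 3=Wed, position 4=Sat, position 5=Tue

position 1 has just one choice, so position 1 = Thu. So position 3, position 4 can't be Thu.
position 3 has just one choice, so position 3 = Wed. Strike Wed from position 2.
position 4 must be Sat (only option left). Eliminate Sat elsewhere: position 5.
position 5 has just one choice, so position 5 = Tue. So position 2 can't be Tue.
That leaves position 2 = Fri.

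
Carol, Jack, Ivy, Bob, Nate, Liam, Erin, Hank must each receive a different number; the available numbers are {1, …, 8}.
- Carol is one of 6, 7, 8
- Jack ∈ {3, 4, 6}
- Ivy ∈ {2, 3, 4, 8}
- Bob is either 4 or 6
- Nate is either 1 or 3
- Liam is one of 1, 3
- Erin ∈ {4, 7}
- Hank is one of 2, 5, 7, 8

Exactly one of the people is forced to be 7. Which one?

Erin

The 8 variables together cover exactly {1, 2, 3, 4, 5, 6, 7, 8} — 8 values for 8 variables — and 5 appears only in Hank's list, so Hank = 5.
Among the 7 still-open variables, 2 fits only Ivy (and all 7 values in {1, 2, 3, 4, 6, 7, 8} must be used), so Ivy = 2.
The 6 still-open variables draw from only 6 values {1, 3, 4, 6, 7, 8}, so each is used; only Carol can be 8, hence Carol = 8.
The 5 still-open variables together cover exactly {1, 3, 4, 6, 7} — 5 values for 5 variables — and 7 appears only in Erin's list, so Erin = 7.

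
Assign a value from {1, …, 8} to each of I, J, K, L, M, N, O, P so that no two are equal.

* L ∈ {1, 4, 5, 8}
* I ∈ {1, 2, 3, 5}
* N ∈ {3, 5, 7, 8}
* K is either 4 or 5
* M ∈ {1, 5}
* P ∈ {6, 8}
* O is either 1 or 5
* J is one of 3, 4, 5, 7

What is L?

8

Among the 8 variables, 2 fits only I (and all 8 values in {1, 2, 3, 4, 5, 6, 7, 8} must be used), so I = 2.
The 7 still-open variables draw from only 7 values {1, 3, 4, 5, 6, 7, 8}, so each is used; only P can be 6, hence P = 6.
M and O between them cover only {1, 5} — a naked pair. Remove those values from J, K, L, N.
K must be 4 (only option left). Remove 4 from J, L.
So L = 8.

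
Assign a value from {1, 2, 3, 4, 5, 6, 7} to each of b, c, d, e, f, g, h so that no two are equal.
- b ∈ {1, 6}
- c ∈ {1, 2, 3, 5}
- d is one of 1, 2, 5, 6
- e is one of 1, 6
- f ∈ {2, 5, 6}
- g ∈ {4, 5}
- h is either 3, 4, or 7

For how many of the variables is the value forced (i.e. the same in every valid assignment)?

3

The 7 variables draw from only 7 values {1, 2, 3, 4, 5, 6, 7}, so each is used; only h can be 7, hence h = 7.
The 6 still-open variables together cover exactly {1, 2, 3, 4, 5, 6} — 6 values for 6 variables — and 3 appears only in c's list, so c = 3.
The 5 still-open variables together cover exactly {1, 2, 4, 5, 6} — 5 values for 5 variables — and 4 appears only in g's list, so g = 4.
The 2 variables b and e are confined to {1, 6}, which locks those values in; drop them from d, f.
Determined: c=3, g=4, h=7. The other variables each still have more than one consistent value. That makes 3.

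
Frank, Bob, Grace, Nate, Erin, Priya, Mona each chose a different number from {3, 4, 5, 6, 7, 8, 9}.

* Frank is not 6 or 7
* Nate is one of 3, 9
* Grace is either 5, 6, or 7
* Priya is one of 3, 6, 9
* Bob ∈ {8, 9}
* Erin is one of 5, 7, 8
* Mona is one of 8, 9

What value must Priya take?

The 7 variables draw from only 7 values {3, 4, 5, 6, 7, 8, 9}, so each is used; only Frank can be 4, hence Frank = 4.
Bob and Mona share exactly the 2 values {8, 9}; by pigeonhole those values go to them, so strike 8, 9 from Nate, Erin, Priya.
Nate's domain is down to {3}, so Nate = 3. Remove 3 from Priya.
So Priya = 6.

6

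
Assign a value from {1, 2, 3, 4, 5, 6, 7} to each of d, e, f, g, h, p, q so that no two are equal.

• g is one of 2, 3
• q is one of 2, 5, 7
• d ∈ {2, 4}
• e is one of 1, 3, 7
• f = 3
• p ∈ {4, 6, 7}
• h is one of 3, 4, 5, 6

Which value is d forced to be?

4

f must be 3 (only option left). Eliminate 3 elsewhere: e, g, h.
That leaves g = 2. Strike 2 from d, q.
So d = 4.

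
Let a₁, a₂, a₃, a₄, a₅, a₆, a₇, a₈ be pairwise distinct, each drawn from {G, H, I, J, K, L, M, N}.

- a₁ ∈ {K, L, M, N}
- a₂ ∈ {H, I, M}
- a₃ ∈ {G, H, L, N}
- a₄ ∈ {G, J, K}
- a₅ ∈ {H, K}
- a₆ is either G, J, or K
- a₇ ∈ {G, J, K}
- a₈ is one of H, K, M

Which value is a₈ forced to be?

M

The 8 variables draw from only 8 values {G, H, I, J, K, L, M, N}, so each is used; only a₂ can be I, hence a₂ = I.
The 3 variables a₄, a₆, a₇ are confined to {G, J, K}, which locks those values in; drop them from a₁, a₃, a₅, a₈.
a₅ must be H (only option left). Eliminate H elsewhere: a₃, a₈.
So a₈ = M.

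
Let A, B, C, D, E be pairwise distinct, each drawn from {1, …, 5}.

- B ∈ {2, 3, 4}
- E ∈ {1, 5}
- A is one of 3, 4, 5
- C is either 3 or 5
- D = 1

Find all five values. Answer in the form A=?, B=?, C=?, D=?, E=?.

D's domain is down to {1}, so D = 1. Remove 1 from E.
That leaves E = 5. Strike 5 from A, C.
That leaves C = 3. Strike 3 from A, B.
A's domain is down to {4}, so A = 4. Eliminate 4 elsewhere: B.
B has just one choice, so B = 2.

A=4, B=2, C=3, D=1, E=5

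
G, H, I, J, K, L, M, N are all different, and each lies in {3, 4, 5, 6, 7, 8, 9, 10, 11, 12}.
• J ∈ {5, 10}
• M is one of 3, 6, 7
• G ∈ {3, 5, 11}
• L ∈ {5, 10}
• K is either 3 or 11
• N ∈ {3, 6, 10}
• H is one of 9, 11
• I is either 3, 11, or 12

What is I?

The 8 variables draw from only 8 values {3, 5, 6, 7, 9, 10, 11, 12}, so each is used; only M can be 7, hence M = 7.
The 7 still-open variables together cover exactly {3, 5, 6, 9, 10, 11, 12} — 7 values for 7 variables — and 6 appears only in N's list, so N = 6.
The 6 still-open variables draw from only 6 values {3, 5, 9, 10, 11, 12}, so each is used; only H can be 9, hence H = 9.
The 5 still-open variables together cover exactly {3, 5, 10, 11, 12} — 5 values for 5 variables — and 12 appears only in I's list, so I = 12.

12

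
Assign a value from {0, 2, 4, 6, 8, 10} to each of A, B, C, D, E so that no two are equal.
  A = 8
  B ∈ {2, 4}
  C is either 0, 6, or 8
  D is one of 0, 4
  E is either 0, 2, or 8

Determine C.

A has just one choice, so A = 8. Remove 8 from C, E.
The 4 still-open variables draw from only 4 values {0, 2, 4, 6}, so each is used; only C can be 6, hence C = 6.

6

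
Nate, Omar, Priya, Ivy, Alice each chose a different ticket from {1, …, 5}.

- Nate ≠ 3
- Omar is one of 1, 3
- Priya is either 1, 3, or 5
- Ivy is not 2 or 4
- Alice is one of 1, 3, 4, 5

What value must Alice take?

4

The 5 variables draw from only 5 values {1, 2, 3, 4, 5}, so each is used; only Nate can be 2, hence Nate = 2.
The 4 still-open variables draw from only 4 values {1, 3, 4, 5}, so each is used; only Alice can be 4, hence Alice = 4.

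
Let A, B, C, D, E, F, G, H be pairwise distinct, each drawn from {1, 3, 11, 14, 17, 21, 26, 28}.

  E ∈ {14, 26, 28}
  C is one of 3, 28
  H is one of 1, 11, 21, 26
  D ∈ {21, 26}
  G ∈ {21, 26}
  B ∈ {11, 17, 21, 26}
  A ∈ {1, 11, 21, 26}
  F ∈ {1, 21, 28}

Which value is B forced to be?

17

Among the 8 variables, 3 fits only C (and all 8 values in {1, 3, 11, 14, 17, 21, 26, 28} must be used), so C = 3.
Among the 7 still-open variables, 14 fits only E (and all 7 values in {1, 11, 14, 17, 21, 26, 28} must be used), so E = 14.
The 6 still-open variables draw from only 6 values {1, 11, 17, 21, 26, 28}, so each is used; only B can be 17, hence B = 17.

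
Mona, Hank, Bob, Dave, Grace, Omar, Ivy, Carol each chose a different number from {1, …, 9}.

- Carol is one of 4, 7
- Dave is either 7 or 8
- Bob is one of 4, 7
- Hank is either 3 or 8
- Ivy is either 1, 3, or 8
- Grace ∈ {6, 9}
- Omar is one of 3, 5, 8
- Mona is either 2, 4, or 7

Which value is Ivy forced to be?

1

Bob and Carol share exactly the 2 values {4, 7}; by pigeonhole those values go to them, so strike 4, 7 from Mona, Dave.
That leaves Mona = 2.
Dave must be 8 (only option left). Eliminate 8 elsewhere: Hank, Omar, Ivy.
Hank must be 3 (only option left). Remove 3 from Omar, Ivy.
So Ivy = 1.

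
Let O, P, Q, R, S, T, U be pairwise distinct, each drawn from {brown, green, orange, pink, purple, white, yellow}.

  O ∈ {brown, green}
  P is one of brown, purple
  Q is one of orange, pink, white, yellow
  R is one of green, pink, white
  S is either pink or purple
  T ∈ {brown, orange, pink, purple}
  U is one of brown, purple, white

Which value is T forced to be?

Among the 7 variables, yellow fits only Q (and all 7 values in {brown, green, orange, pink, purple, white, yellow} must be used), so Q = yellow.
The 6 still-open variables together cover exactly {brown, green, orange, pink, purple, white} — 6 values for 6 variables — and orange appears only in T's list, so T = orange.

orange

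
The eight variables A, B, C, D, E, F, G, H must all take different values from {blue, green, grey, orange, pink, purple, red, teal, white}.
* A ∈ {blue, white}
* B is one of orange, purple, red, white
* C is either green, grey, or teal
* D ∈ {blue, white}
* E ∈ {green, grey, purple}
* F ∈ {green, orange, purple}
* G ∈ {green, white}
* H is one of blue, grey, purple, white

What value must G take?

green

The 8 variables draw from only 8 values {blue, green, grey, orange, purple, red, teal, white}, so each is used; only B can be red, hence B = red.
Among the 7 still-open variables, orange fits only F (and all 7 values in {blue, green, grey, orange, purple, teal, white} must be used), so F = orange.
The 6 still-open variables draw from only 6 values {blue, green, grey, purple, teal, white}, so each is used; only C can be teal, hence C = teal.
The 2 variables A and D are confined to {blue, white}, which locks those values in; drop them from G, H.
So G = green.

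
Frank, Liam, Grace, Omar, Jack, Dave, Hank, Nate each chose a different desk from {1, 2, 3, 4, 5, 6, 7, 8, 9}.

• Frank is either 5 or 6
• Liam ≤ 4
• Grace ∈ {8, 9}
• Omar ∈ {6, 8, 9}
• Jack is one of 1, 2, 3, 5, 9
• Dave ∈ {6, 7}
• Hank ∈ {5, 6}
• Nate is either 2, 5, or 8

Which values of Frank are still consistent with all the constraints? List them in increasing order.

The 2 variables Frank and Hank are confined to {5, 6}, which locks those values in; drop them from Omar, Jack, Dave, Nate.
Dave has just one choice, so Dave = 7.
Grace and Omar share exactly the 2 values {8, 9}; by pigeonhole those values go to them, so strike 8, 9 from Jack, Nate.
Nate's domain is down to {2}, so Nate = 2. Strike 2 from Liam, Jack.
No further eliminations apply; Frank can still be any of 5, 6.

5, 6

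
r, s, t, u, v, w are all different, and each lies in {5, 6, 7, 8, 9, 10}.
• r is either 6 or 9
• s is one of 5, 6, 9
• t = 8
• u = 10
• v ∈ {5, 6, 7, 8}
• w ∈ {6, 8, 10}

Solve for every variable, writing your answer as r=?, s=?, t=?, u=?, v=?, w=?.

t must be 8 (only option left). Eliminate 8 elsewhere: v, w.
u must be 10 (only option left). Strike 10 from w.
w has just one choice, so w = 6. So r, s, v can't be 6.
r's domain is down to {9}, so r = 9. Remove 9 from s.
s has just one choice, so s = 5. So v can't be 5.
v must be 7 (only option left).

r=9, s=5, t=8, u=10, v=7, w=6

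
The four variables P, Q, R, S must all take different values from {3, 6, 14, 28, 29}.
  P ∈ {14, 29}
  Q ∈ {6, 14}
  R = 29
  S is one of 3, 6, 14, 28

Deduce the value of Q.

6

R must be 29 (only option left). So P can't be 29.
P must be 14 (only option left). Eliminate 14 elsewhere: Q, S.
So Q = 6.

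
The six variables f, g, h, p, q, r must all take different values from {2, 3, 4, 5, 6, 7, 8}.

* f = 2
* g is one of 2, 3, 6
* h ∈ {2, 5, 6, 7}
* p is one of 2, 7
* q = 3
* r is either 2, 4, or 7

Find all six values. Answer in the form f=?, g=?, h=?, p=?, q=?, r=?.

f's domain is down to {2}, so f = 2. Remove 2 from g, h, p, r.
p must be 7 (only option left). So h, r can't be 7.
That leaves q = 3. So g can't be 3.
r's domain is down to {4}, so r = 4.
That leaves g = 6. Strike 6 from h.
That leaves h = 5.

f=2, g=6, h=5, p=7, q=3, r=4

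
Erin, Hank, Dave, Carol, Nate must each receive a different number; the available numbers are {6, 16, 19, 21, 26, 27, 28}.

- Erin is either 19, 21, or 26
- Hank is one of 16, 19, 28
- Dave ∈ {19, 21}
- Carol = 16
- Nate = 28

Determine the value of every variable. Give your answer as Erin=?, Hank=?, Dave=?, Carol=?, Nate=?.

Carol has just one choice, so Carol = 16. Eliminate 16 elsewhere: Hank.
Nate's domain is down to {28}, so Nate = 28. Strike 28 from Hank.
That leaves Hank = 19. Remove 19 from Erin, Dave.
Dave must be 21 (only option left). So Erin can't be 21.
Erin's domain is down to {26}, so Erin = 26.

Erin=26, Hank=19, Dave=21, Carol=16, Nate=28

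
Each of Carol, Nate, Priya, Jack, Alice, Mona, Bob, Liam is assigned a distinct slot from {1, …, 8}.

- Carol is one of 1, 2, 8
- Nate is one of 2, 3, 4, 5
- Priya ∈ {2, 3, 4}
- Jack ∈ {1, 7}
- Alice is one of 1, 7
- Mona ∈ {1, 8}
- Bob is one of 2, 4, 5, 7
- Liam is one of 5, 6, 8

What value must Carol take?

The 8 variables together cover exactly {1, 2, 3, 4, 5, 6, 7, 8} — 8 values for 8 variables — and 6 appears only in Liam's list, so Liam = 6.
The 2 variables Jack and Alice are confined to {1, 7}, which locks those values in; drop them from Carol, Mona, Bob.
Mona must be 8 (only option left). Strike 8 from Carol.
So Carol = 2.

2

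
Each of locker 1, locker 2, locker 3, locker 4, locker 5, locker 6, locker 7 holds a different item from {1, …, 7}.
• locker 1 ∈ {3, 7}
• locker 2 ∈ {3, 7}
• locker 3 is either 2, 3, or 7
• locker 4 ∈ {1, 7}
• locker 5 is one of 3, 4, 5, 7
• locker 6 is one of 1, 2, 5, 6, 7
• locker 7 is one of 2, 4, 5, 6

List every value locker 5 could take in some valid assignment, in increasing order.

4, 5

The 2 variables locker 1 and locker 2 are confined to {3, 7}, which locks those values in; drop them from locker 3, locker 4, locker 5, locker 6.
locker 3 must be 2 (only option left). Strike 2 from locker 6, locker 7.
locker 4's domain is down to {1}, so locker 4 = 1. So locker 6 can't be 1.
No further eliminations apply; locker 5 can still be any of 4, 5.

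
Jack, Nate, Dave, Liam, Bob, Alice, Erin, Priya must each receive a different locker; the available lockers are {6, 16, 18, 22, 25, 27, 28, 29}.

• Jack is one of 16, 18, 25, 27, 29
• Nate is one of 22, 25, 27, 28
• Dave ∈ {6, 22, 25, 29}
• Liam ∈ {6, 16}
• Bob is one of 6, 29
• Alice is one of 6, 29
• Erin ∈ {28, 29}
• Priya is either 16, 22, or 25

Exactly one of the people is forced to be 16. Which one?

Liam

Among the 8 variables, 18 fits only Jack (and all 8 values in {6, 16, 18, 22, 25, 27, 28, 29} must be used), so Jack = 18.
The 7 still-open variables draw from only 7 values {6, 16, 22, 25, 27, 28, 29}, so each is used; only Nate can be 27, hence Nate = 27.
Among the 6 still-open variables, 28 fits only Erin (and all 6 values in {6, 16, 22, 25, 28, 29} must be used), so Erin = 28.
The 2 variables Bob and Alice are confined to {6, 29}, which locks those values in; drop them from Dave, Liam.
So 16 goes to Liam.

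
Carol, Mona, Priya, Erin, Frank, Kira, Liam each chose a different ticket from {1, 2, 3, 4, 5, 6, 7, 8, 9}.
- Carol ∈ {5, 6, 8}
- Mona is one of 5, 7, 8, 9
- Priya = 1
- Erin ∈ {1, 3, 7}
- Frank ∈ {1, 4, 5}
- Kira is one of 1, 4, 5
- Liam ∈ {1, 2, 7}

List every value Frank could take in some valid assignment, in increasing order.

Priya has just one choice, so Priya = 1. Remove 1 from Erin, Frank, Kira, Liam.
The 2 variables Frank and Kira are confined to {4, 5}, which locks those values in; drop them from Carol, Mona.
No further eliminations apply; Frank can still be any of 4, 5.

4, 5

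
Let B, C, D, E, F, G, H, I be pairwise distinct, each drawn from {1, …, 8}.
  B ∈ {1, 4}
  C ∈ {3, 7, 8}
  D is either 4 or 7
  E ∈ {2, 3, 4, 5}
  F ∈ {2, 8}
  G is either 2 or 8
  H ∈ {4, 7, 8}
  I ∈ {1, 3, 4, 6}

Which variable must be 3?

C

Among the 8 variables, 5 fits only E (and all 8 values in {1, 2, 3, 4, 5, 6, 7, 8} must be used), so E = 5.
Among the 7 still-open variables, 6 fits only I (and all 7 values in {1, 2, 3, 4, 6, 7, 8} must be used), so I = 6.
Among the 6 still-open variables, 1 fits only B (and all 6 values in {1, 2, 3, 4, 7, 8} must be used), so B = 1.
The 5 still-open variables together cover exactly {2, 3, 4, 7, 8} — 5 values for 5 variables — and 3 appears only in C's list, so C = 3.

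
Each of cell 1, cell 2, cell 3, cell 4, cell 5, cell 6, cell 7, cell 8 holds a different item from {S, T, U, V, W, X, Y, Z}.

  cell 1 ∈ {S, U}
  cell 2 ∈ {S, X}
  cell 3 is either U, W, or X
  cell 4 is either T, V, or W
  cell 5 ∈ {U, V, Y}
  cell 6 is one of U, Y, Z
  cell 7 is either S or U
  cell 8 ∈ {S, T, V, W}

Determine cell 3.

The 8 variables together cover exactly {S, T, U, V, W, X, Y, Z} — 8 values for 8 variables — and Z appears only in cell 6's list, so cell 6 = Z.
The 7 still-open variables draw from only 7 values {S, T, U, V, W, X, Y}, so each is used; only cell 5 can be Y, hence cell 5 = Y.
The 2 variables cell 1 and cell 7 are confined to {S, U}, which locks those values in; drop them from cell 2, cell 3, cell 8.
cell 2 must be X (only option left). Eliminate X elsewhere: cell 3.
So cell 3 = W.

W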